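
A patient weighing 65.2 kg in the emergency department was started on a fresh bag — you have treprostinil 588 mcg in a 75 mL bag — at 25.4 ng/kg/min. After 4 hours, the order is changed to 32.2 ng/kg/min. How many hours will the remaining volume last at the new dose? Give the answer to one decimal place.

1.5 hours

Initial rate:
Dose = 25.4 ng/kg/min × 65.2 kg = 1656.08 ng/min
1656.08 ng/min × 60 min/hr = 99364.8 ng/hr
Concentration = 588 mcg ÷ 75 mL = 7.84 mcg/mL = 7840 ng/mL
Rate = 99364.8 ng/hr ÷ 7840 ng/mL = 12.67408 mL/hr
Volume infused so far = 12.67408 mL/hr × 4 hr = 50.69633 mL
Volume remaining = 75 − 50.69633 = 24.30367 mL
New rate:
Dose = 32.2 ng/kg/min × 65.2 kg = 2099.44 ng/min
2099.44 ng/min × 60 min/hr = 125966.4 ng/hr
Rate = 125966.4 ng/hr ÷ 7840 ng/mL = 16.06714 mL/hr
Time remaining = 24.30367 mL ÷ 16.06714 mL/hr = 1.512632 hr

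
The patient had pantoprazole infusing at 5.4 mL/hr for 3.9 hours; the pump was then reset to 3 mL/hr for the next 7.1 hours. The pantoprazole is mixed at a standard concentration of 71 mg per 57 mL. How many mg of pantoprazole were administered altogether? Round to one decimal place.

52.8 mg

Concentration = 71 mg ÷ 57 mL = 1.245614 mg/mL
Stage 1: 5.4 mL/hr × 3.9 hr = 21.06 mL → 21.06 mL × 1.245614 mg/mL = 26.23263 mg
Stage 2: 3 mL/hr × 7.1 hr = 21.3 mL → 21.3 mL × 1.245614 mg/mL = 26.53158 mg
Total = 26.23263 + 26.53158 = 52.76421 mg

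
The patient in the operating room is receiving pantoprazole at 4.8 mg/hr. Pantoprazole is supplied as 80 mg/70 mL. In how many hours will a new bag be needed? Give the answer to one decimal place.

16.7 hours

Concentration = 80 mg ÷ 70 mL = 1.142857 mg/mL
Rate = 4.8 mg/hr ÷ 1.142857 mg/mL = 4.2 mL/hr
Duration = 70 mL ÷ 4.2 mL/hr = 16.66667 hr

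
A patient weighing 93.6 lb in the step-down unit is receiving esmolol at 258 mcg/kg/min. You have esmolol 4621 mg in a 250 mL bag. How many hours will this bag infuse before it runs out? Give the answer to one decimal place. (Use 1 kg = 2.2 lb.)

7.0 hours

Weight = 93.6 lb ÷ 2.2 lb/kg = 42.54545 kg
Dose = 258 mcg/kg/min × 42.54545 kg = 10976.73 mcg/min
10976.73 mcg/min × 60 min/hr = 658603.6 mcg/hr
Concentration = 4621 mg ÷ 250 mL = 18.484 mg/mL = 18484 mcg/mL
Rate = 658603.6 mcg/hr ÷ 18484 mcg/mL = 35.63101 mL/hr
Duration = 250 mL ÷ 35.63101 mL/hr = 7.01636 hr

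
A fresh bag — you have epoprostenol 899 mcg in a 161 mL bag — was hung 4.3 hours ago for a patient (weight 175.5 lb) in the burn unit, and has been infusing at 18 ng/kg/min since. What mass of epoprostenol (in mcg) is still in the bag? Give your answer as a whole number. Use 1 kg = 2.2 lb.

Weight = 175.5 lb ÷ 2.2 lb/kg = 79.77273 kg
Dose = 18 ng/kg/min × 79.77273 kg = 1435.909 ng/min
1435.909 ng/min × 60 min/hr = 86154.55 ng/hr
Concentration = 899 mcg ÷ 161 mL = 5.583851 mcg/mL = 5583.851 ng/mL
Rate = 86154.55 ng/hr ÷ 5583.851 ng/mL = 15.42923 mL/hr
Volume infused = 15.42923 mL/hr × 4.3 hr = 66.34571 mL
Volume remaining = 161 − 66.34571 = 94.65429 mL
Drug remaining = 94.65429 mL × 5583.851 ng/mL = 528535.5 ng = 528.5355 mcg

529 mcg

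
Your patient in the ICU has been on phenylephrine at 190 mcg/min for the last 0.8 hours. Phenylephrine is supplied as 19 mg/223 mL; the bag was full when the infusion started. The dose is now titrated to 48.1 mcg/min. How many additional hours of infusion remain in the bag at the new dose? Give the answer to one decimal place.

Initial rate:
190 mcg/min × 60 min/hr = 11400 mcg/hr
Concentration = 19 mg ÷ 223 mL = 0.08520179 mg/mL = 85.20179 mcg/mL
Rate = 11400 mcg/hr ÷ 85.20179 mcg/mL = 133.8 mL/hr
Volume infused so far = 133.8 mL/hr × 0.8 hr = 107.04 mL
Volume remaining = 223 − 107.04 = 115.96 mL
New rate:
48.1 mcg/min × 60 min/hr = 2886 mcg/hr
Rate = 2886 mcg/hr ÷ 85.20179 mcg/mL = 33.87253 mL/hr
Time remaining = 115.96 mL ÷ 33.87253 mL/hr = 3.423423 hr

3.4 hours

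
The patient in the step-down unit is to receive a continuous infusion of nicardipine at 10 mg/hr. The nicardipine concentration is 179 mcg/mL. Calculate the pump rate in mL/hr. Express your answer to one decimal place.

55.9 mL/hr

Concentration = 179 mcg/mL = 0.179 mg/mL
Rate = 10 mg/hr ÷ 0.179 mg/mL = 55.86592 mL/hr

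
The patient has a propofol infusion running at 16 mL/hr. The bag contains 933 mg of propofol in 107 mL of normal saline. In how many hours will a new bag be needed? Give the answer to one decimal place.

Duration = 107 mL ÷ 16 mL/hr = 6.6875 hr

6.7 hours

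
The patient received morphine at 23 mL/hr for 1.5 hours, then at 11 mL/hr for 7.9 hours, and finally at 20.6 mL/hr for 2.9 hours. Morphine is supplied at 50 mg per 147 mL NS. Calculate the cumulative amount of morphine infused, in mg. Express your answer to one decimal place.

61.6 mg

Concentration = 50 mg ÷ 147 mL = 0.3401361 mg/mL
Stage 1: 23 mL/hr × 1.5 hr = 34.5 mL → 34.5 mL × 0.3401361 mg/mL = 11.73469 mg
Stage 2: 11 mL/hr × 7.9 hr = 86.9 mL → 86.9 mL × 0.3401361 mg/mL = 29.55782 mg
Stage 3: 20.6 mL/hr × 2.9 hr = 59.74 mL → 59.74 mL × 0.3401361 mg/mL = 20.31973 mg
Total = 11.73469 + 29.55782 + 20.31973 = 61.61224 mg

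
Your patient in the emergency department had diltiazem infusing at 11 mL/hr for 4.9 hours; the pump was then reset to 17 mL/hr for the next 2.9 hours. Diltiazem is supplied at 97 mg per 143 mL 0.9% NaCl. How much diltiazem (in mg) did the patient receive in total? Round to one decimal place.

70.0 mg

Concentration = 97 mg ÷ 143 mL = 0.6783217 mg/mL
Stage 1: 11 mL/hr × 4.9 hr = 53.9 mL → 53.9 mL × 0.6783217 mg/mL = 36.56154 mg
Stage 2: 17 mL/hr × 2.9 hr = 49.3 mL → 49.3 mL × 0.6783217 mg/mL = 33.44126 mg
Total = 36.56154 + 33.44126 = 70.0028 mg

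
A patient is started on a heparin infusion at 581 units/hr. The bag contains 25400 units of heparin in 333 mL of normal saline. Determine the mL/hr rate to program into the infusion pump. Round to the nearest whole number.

Concentration = 25400 units ÷ 333 mL = 76.27628 units/mL
Rate = 581 units/hr ÷ 76.27628 units/mL = 7.617047 mL/hr

8 mL/hr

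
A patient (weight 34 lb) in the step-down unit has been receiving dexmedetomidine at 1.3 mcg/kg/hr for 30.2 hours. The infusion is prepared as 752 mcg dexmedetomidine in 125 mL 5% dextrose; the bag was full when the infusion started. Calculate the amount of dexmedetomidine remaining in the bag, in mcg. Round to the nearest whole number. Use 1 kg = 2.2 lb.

145 mcg

Weight = 34 lb ÷ 2.2 lb/kg = 15.45455 kg
Dose = 1.3 mcg/kg/hr × 15.45455 kg = 20.09091 mcg/hr
Concentration = 752 mcg ÷ 125 mL = 6.016 mcg/mL
Rate = 20.09091 mcg/hr ÷ 6.016 mcg/mL = 3.339579 mL/hr
Volume infused = 3.339579 mL/hr × 30.2 hr = 100.8553 mL
Volume remaining = 125 − 100.8553 = 24.14471 mL
Drug remaining = 24.14471 mL × 6.016 mcg/mL = 145.2545 mcg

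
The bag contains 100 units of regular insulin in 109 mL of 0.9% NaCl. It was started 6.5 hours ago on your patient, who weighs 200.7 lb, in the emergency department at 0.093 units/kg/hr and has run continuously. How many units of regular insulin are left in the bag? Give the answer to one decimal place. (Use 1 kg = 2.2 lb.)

44.9 units

Weight = 200.7 lb ÷ 2.2 lb/kg = 91.22727 kg
Dose = 0.093 units/kg/hr × 91.22727 kg = 8.484136 units/hr
Concentration = 100 units ÷ 109 mL = 0.9174312 units/mL
Rate = 8.484136 units/hr ÷ 0.9174312 units/mL = 9.247709 mL/hr
Volume infused = 9.247709 mL/hr × 6.5 hr = 60.11011 mL
Volume remaining = 109 − 60.11011 = 48.88989 mL
Drug remaining = 48.88989 mL × 0.9174312 units/mL = 44.85311 units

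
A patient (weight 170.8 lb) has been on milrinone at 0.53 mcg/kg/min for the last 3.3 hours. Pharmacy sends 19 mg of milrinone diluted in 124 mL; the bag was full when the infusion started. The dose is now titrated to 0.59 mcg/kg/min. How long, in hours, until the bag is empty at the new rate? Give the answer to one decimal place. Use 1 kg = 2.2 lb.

3.9 hours

Initial rate:
Weight = 170.8 lb ÷ 2.2 lb/kg = 77.63636 kg
Dose = 0.53 mcg/kg/min × 77.63636 kg = 41.14727 mcg/min
41.14727 mcg/min × 60 min/hr = 2468.836 mcg/hr
Concentration = 19 mg ÷ 124 mL = 0.1532258 mg/mL = 153.2258 mcg/mL
Rate = 2468.836 mcg/hr ÷ 153.2258 mcg/mL = 16.11241 mL/hr
Volume infused so far = 16.11241 mL/hr × 3.3 hr = 53.17094 mL
Volume remaining = 124 − 53.17094 = 70.82906 mL
New rate:
Dose = 0.59 mcg/kg/min × 77.63636 kg = 45.80545 mcg/min
45.80545 mcg/min × 60 min/hr = 2748.327 mcg/hr
Rate = 2748.327 mcg/hr ÷ 153.2258 mcg/mL = 17.93645 mL/hr
Time remaining = 70.82906 mL ÷ 17.93645 mL/hr = 3.948889 hr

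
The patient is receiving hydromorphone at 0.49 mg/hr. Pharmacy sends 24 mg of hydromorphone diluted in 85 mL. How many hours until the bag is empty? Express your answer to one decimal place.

Concentration = 24 mg ÷ 85 mL = 0.2823529 mg/mL
Rate = 0.49 mg/hr ÷ 0.2823529 mg/mL = 1.735417 mL/hr
Duration = 85 mL ÷ 1.735417 mL/hr = 48.97959 hr

49.0 hours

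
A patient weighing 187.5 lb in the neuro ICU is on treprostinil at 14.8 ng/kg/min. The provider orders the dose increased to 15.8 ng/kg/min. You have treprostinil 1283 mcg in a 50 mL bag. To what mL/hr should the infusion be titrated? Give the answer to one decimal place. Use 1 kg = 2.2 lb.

3.1 mL/hr

Weight = 187.5 lb ÷ 2.2 lb/kg = 85.22727 kg
Dose = 15.8 ng/kg/min × 85.22727 kg = 1346.591 ng/min
1346.591 ng/min × 60 min/hr = 80795.45 ng/hr
Concentration = 1283 mcg ÷ 50 mL = 25.66 mcg/mL = 25660 ng/mL
Rate = 80795.45 ng/hr ÷ 25660 ng/mL = 3.148693 mL/hr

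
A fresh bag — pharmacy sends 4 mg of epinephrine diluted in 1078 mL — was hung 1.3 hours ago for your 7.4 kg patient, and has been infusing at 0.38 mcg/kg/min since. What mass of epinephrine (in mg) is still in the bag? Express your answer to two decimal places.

Dose = 0.38 mcg/kg/min × 7.4 kg = 2.812 mcg/min
2.812 mcg/min × 60 min/hr = 168.72 mcg/hr
Concentration = 4 mg ÷ 1078 mL = 0.003710575 mg/mL = 3.710575 mcg/mL
Rate = 168.72 mcg/hr ÷ 3.710575 mcg/mL = 45.47004 mL/hr
Volume infused = 45.47004 mL/hr × 1.3 hr = 59.11105 mL
Volume remaining = 1078 − 59.11105 = 1018.889 mL
Drug remaining = 1018.889 mL × 3.710575 mcg/mL = 3780.664 mcg = 3.780664 mg

3.78 mg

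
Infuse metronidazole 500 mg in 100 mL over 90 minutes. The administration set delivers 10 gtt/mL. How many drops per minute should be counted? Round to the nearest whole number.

11 gtt/min

100 mL ÷ (90 min) = 1.111111 mL/min
1.111111 mL/min × 10 gtt/mL = 11.11111 gtt/min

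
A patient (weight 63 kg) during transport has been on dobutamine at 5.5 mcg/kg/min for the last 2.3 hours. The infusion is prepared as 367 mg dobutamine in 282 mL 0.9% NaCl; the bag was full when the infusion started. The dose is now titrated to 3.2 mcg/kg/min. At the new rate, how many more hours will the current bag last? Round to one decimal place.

26.4 hours

Initial rate:
Dose = 5.5 mcg/kg/min × 63 kg = 346.5 mcg/min
346.5 mcg/min × 60 min/hr = 20790 mcg/hr
Concentration = 367 mg ÷ 282 mL = 1.301418 mg/mL = 1301.418 mcg/mL
Rate = 20790 mcg/hr ÷ 1301.418 mcg/mL = 15.97488 mL/hr
Volume infused so far = 15.97488 mL/hr × 2.3 hr = 36.74222 mL
Volume remaining = 282 − 36.74222 = 245.2578 mL
New rate:
Dose = 3.2 mcg/kg/min × 63 kg = 201.6 mcg/min
201.6 mcg/min × 60 min/hr = 12096 mcg/hr
Rate = 12096 mcg/hr ÷ 1301.418 mcg/mL = 9.294474 mL/hr
Time remaining = 245.2578 mL ÷ 9.294474 mL/hr = 26.38748 hr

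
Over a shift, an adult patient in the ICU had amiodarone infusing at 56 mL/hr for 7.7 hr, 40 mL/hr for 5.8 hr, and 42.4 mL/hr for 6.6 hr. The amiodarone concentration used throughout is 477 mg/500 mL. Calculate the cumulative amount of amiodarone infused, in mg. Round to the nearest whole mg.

900 mg

Concentration = 477 mg ÷ 500 mL = 0.954 mg/mL
Stage 1: 56 mL/hr × 7.7 hr = 431.2 mL → 431.2 mL × 0.954 mg/mL = 411.3648 mg
Stage 2: 40 mL/hr × 5.8 hr = 232 mL → 232 mL × 0.954 mg/mL = 221.328 mg
Stage 3: 42.4 mL/hr × 6.6 hr = 279.84 mL → 279.84 mL × 0.954 mg/mL = 266.9674 mg
Total = 411.3648 + 221.328 + 266.9674 = 899.6602 mg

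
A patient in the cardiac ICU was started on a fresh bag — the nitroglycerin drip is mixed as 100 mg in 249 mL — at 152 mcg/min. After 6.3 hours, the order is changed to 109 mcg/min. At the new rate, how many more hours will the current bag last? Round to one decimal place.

6.5 hours

Initial rate:
152 mcg/min × 60 min/hr = 9120 mcg/hr
Concentration = 100 mg ÷ 249 mL = 0.4016064 mg/mL = 401.6064 mcg/mL
Rate = 9120 mcg/hr ÷ 401.6064 mcg/mL = 22.7088 mL/hr
Volume infused so far = 22.7088 mL/hr × 6.3 hr = 143.0654 mL
Volume remaining = 249 − 143.0654 = 105.9346 mL
New rate:
109 mcg/min × 60 min/hr = 6540 mcg/hr
Rate = 6540 mcg/hr ÷ 401.6064 mcg/mL = 16.2846 mL/hr
Time remaining = 105.9346 mL ÷ 16.2846 mL/hr = 6.505199 hr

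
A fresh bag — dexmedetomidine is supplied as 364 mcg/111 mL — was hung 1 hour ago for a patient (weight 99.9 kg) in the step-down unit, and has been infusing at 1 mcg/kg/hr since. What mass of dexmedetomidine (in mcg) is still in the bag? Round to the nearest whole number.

264 mcg

Dose = 1 mcg/kg/hr × 99.9 kg = 99.9 mcg/hr
Concentration = 364 mcg ÷ 111 mL = 3.279279 mcg/mL
Rate = 99.9 mcg/hr ÷ 3.279279 mcg/mL = 30.46401 mL/hr
Volume infused = 30.46401 mL/hr × 1 hr = 30.46401 mL
Volume remaining = 111 − 30.46401 = 80.53599 mL
Drug remaining = 80.53599 mL × 3.279279 mcg/mL = 264.1 mcg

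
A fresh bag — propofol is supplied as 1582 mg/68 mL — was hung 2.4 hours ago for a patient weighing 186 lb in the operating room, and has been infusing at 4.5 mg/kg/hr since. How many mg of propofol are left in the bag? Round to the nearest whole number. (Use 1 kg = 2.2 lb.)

Weight = 186 lb ÷ 2.2 lb/kg = 84.54545 kg
Dose = 4.5 mg/kg/hr × 84.54545 kg = 380.4545 mg/hr
Concentration = 1582 mg ÷ 68 mL = 23.26471 mg/mL
Rate = 380.4545 mg/hr ÷ 23.26471 mg/mL = 16.35329 mL/hr
Volume infused = 16.35329 mL/hr × 2.4 hr = 39.2479 mL
Volume remaining = 68 − 39.2479 = 28.7521 mL
Drug remaining = 28.7521 mL × 23.26471 mg/mL = 668.9091 mg

669 mg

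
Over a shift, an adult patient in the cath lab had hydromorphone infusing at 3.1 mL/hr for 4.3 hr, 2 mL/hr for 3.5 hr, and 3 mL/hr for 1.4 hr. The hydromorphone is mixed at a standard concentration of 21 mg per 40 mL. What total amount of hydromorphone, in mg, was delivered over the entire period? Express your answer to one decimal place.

Concentration = 21 mg ÷ 40 mL = 0.525 mg/mL
Stage 1: 3.1 mL/hr × 4.3 hr = 13.33 mL → 13.33 mL × 0.525 mg/mL = 6.99825 mg
Stage 2: 2 mL/hr × 3.5 hr = 7 mL → 7 mL × 0.525 mg/mL = 3.675 mg
Stage 3: 3 mL/hr × 1.4 hr = 4.2 mL → 4.2 mL × 0.525 mg/mL = 2.205 mg
Total = 6.99825 + 3.675 + 2.205 = 12.87825 mg

12.9 mg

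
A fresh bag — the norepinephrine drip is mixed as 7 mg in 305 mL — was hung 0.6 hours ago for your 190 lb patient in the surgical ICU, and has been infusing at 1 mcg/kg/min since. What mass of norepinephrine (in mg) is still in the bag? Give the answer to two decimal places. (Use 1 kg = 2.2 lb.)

Weight = 190 lb ÷ 2.2 lb/kg = 86.36364 kg
Dose = 1 mcg/kg/min × 86.36364 kg = 86.36364 mcg/min
86.36364 mcg/min × 60 min/hr = 5181.818 mcg/hr
Concentration = 7 mg ÷ 305 mL = 0.02295082 mg/mL = 22.95082 mcg/mL
Rate = 5181.818 mcg/hr ÷ 22.95082 mcg/mL = 225.7792 mL/hr
Volume infused = 225.7792 mL/hr × 0.6 hr = 135.4675 mL
Volume remaining = 305 − 135.4675 = 169.5325 mL
Drug remaining = 169.5325 mL × 22.95082 mcg/mL = 3890.909 mcg = 3.890909 mg

3.89 mg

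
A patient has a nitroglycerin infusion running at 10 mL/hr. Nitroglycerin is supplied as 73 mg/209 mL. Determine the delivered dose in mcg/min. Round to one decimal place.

58.2 mcg/min

Concentration = 73 mg ÷ 209 mL = 0.3492823 mg/mL = 349.2823 mcg/mL
Drug rate = 10 mL/hr × 349.2823 mcg/mL = 3492.823 mcg/hr
3492.823 mcg/hr ÷ 60 min/hr = 58.21372 mcg/min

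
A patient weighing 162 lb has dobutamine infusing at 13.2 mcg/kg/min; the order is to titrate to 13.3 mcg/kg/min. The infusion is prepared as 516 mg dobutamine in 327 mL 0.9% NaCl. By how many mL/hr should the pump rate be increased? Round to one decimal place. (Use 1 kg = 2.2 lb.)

At the current dose:
Weight = 162 lb ÷ 2.2 lb/kg = 73.63636 kg
Dose = 13.2 mcg/kg/min × 73.63636 kg = 972 mcg/min
972 mcg/min × 60 min/hr = 58320 mcg/hr
Concentration = 516 mg ÷ 327 mL = 1.577982 mg/mL = 1577.982 mcg/mL
Rate = 58320 mcg/hr ÷ 1577.982 mcg/mL = 36.9586 mL/hr
At the new dose:
Dose = 13.3 mcg/kg/min × 73.63636 kg = 979.3636 mcg/min
979.3636 mcg/min × 60 min/hr = 58761.82 mcg/hr
Rate = 58761.82 mcg/hr ÷ 1577.982 mcg/mL = 37.23859 mL/hr
Change = 37.23859 − 36.9586 = 0.2799894 mL/hr → 0.2799894 mL/hr increase

0.3 mL/hr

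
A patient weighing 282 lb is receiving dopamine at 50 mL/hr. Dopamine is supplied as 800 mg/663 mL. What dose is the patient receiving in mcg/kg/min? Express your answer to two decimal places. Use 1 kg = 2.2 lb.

7.84 mcg/kg/min

Weight = 282 lb ÷ 2.2 lb/kg = 128.1818 kg
Concentration = 800 mg ÷ 663 mL = 1.206637 mg/mL = 1206.637 mcg/mL
Drug rate = 50 mL/hr × 1206.637 mcg/mL = 60331.83 mcg/hr
60331.83 mcg/hr ÷ 60 min/hr = 1005.53 mcg/min
1005.53 mcg/min ÷ 128.1818 kg = 7.844564 mcg/kg/min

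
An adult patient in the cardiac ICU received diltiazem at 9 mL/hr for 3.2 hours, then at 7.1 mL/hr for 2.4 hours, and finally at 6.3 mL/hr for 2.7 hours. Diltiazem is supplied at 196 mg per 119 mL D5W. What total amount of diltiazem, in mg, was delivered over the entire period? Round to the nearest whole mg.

Concentration = 196 mg ÷ 119 mL = 1.647059 mg/mL
Stage 1: 9 mL/hr × 3.2 hr = 28.8 mL → 28.8 mL × 1.647059 mg/mL = 47.43529 mg
Stage 2: 7.1 mL/hr × 2.4 hr = 17.04 mL → 17.04 mL × 1.647059 mg/mL = 28.06588 mg
Stage 3: 6.3 mL/hr × 2.7 hr = 17.01 mL → 17.01 mL × 1.647059 mg/mL = 28.01647 mg
Total = 47.43529 + 28.06588 + 28.01647 = 103.5176 mg

104 mg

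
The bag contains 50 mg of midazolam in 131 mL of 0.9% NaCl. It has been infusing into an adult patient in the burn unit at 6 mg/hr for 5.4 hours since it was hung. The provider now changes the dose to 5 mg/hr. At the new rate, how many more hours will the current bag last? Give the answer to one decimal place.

Initial rate:
Concentration = 50 mg ÷ 131 mL = 0.3816794 mg/mL
Rate = 6 mg/hr ÷ 0.3816794 mg/mL = 15.72 mL/hr
Volume infused so far = 15.72 mL/hr × 5.4 hr = 84.888 mL
Volume remaining = 131 − 84.888 = 46.112 mL
New rate:
Rate = 5 mg/hr ÷ 0.3816794 mg/mL = 13.1 mL/hr
Time remaining = 46.112 mL ÷ 13.1 mL/hr = 3.52 hr

3.5 hours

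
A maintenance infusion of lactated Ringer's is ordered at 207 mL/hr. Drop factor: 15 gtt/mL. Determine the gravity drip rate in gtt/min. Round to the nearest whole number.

52 gtt/min

207 mL/hr ÷ 60 min/hr = 3.45 mL/min
3.45 mL/min × 15 gtt/mL = 51.75 gtt/min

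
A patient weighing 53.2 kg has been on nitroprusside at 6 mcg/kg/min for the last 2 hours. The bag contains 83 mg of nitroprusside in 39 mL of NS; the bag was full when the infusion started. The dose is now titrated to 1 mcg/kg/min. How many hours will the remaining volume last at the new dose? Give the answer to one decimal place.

14.0 hours

Initial rate:
Dose = 6 mcg/kg/min × 53.2 kg = 319.2 mcg/min
319.2 mcg/min × 60 min/hr = 19152 mcg/hr
Concentration = 83 mg ÷ 39 mL = 2.128205 mg/mL = 2128.205 mcg/mL
Rate = 19152 mcg/hr ÷ 2128.205 mcg/mL = 8.999133 mL/hr
Volume infused so far = 8.999133 mL/hr × 2 hr = 17.99827 mL
Volume remaining = 39 − 17.99827 = 21.00173 mL
New rate:
Dose = 1 mcg/kg/min × 53.2 kg = 53.2 mcg/min
53.2 mcg/min × 60 min/hr = 3192 mcg/hr
Rate = 3192 mcg/hr ÷ 2128.205 mcg/mL = 1.499855 mL/hr
Time remaining = 21.00173 mL ÷ 1.499855 mL/hr = 14.00251 hr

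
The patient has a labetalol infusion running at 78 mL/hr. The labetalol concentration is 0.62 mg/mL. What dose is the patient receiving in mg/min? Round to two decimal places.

0.81 mg/min

Drug rate = 78 mL/hr × 0.62 mg/mL = 48.36 mg/hr
48.36 mg/hr ÷ 60 min/hr = 0.806 mg/min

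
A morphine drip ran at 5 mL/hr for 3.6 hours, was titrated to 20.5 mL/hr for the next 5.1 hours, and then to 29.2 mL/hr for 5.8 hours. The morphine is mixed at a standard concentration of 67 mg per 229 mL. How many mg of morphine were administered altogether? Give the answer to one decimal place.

Concentration = 67 mg ÷ 229 mL = 0.2925764 mg/mL
Stage 1: 5 mL/hr × 3.6 hr = 18 mL → 18 mL × 0.2925764 mg/mL = 5.266376 mg
Stage 2: 20.5 mL/hr × 5.1 hr = 104.55 mL → 104.55 mL × 0.2925764 mg/mL = 30.58886 mg
Stage 3: 29.2 mL/hr × 5.8 hr = 169.36 mL → 169.36 mL × 0.2925764 mg/mL = 49.55074 mg
Total = 5.266376 + 30.58886 + 49.55074 = 85.40598 mg

85.4 mg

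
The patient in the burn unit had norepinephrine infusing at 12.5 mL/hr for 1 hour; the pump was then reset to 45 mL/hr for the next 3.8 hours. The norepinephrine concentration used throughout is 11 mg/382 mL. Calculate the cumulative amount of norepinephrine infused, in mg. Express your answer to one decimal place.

5.3 mg

Concentration = 11 mg ÷ 382 mL = 0.02879581 mg/mL
Stage 1: 12.5 mL/hr × 1 hr = 12.5 mL → 12.5 mL × 0.02879581 mg/mL = 0.3599476 mg
Stage 2: 45 mL/hr × 3.8 hr = 171 mL → 171 mL × 0.02879581 mg/mL = 4.924084 mg
Total = 0.3599476 + 4.924084 = 5.284031 mg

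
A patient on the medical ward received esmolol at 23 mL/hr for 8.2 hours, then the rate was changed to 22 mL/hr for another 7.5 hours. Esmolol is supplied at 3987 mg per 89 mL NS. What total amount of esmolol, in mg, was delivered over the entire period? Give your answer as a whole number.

Concentration = 3987 mg ÷ 89 mL = 44.79775 mg/mL
Stage 1: 23 mL/hr × 8.2 hr = 188.6 mL → 188.6 mL × 44.79775 mg/mL = 8448.856 mg
Stage 2: 22 mL/hr × 7.5 hr = 165 mL → 165 mL × 44.79775 mg/mL = 7391.629 mg
Total = 8448.856 + 7391.629 = 15840.49 mg

15840 mg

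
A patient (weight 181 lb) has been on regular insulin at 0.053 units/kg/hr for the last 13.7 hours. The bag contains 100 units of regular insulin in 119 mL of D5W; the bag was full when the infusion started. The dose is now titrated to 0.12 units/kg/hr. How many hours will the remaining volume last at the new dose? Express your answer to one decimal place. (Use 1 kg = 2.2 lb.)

4.1 hours

Initial rate:
Weight = 181 lb ÷ 2.2 lb/kg = 82.27273 kg
Dose = 0.053 units/kg/hr × 82.27273 kg = 4.360455 units/hr
Concentration = 100 units ÷ 119 mL = 0.8403361 units/mL
Rate = 4.360455 units/hr ÷ 0.8403361 units/mL = 5.188941 mL/hr
Volume infused so far = 5.188941 mL/hr × 13.7 hr = 71.08849 mL
Volume remaining = 119 − 71.08849 = 47.91151 mL
New rate:
Dose = 0.12 units/kg/hr × 82.27273 kg = 9.872727 units/hr
Rate = 9.872727 units/hr ÷ 0.8403361 units/mL = 11.74855 mL/hr
Time remaining = 47.91151 mL ÷ 11.74855 mL/hr = 4.07808 hr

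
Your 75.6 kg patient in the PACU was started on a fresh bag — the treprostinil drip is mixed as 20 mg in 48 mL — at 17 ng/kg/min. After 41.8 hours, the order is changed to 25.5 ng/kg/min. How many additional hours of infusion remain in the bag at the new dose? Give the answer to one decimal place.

145.0 hours

Initial rate:
Dose = 17 ng/kg/min × 75.6 kg = 1285.2 ng/min
1285.2 ng/min × 60 min/hr = 77112 ng/hr
Concentration = 20 mg ÷ 48 mL = 0.4166667 mg/mL = 416666.7 ng/mL
Rate = 77112 ng/hr ÷ 416666.7 ng/mL = 0.1850688 mL/hr
Volume infused so far = 0.1850688 mL/hr × 41.8 hr = 7.735876 mL
Volume remaining = 48 − 7.735876 = 40.26412 mL
New rate:
Dose = 25.5 ng/kg/min × 75.6 kg = 1927.8 ng/min
1927.8 ng/min × 60 min/hr = 115668 ng/hr
Rate = 115668 ng/hr ÷ 416666.7 ng/mL = 0.2776032 mL/hr
Time remaining = 40.26412 mL ÷ 0.2776032 mL/hr = 145.042 hr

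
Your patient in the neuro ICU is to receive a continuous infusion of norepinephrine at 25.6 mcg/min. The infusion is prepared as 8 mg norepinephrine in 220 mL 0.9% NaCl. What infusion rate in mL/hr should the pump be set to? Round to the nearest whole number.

25.6 mcg/min × 60 min/hr = 1536 mcg/hr
Concentration = 8 mg ÷ 220 mL = 0.03636364 mg/mL = 36.36364 mcg/mL
Rate = 1536 mcg/hr ÷ 36.36364 mcg/mL = 42.24 mL/hr

42 mL/hr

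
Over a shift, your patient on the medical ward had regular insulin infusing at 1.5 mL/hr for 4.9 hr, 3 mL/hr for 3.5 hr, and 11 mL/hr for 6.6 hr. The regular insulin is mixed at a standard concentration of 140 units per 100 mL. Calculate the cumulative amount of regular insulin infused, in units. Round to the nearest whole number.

127 units

Concentration = 140 units ÷ 100 mL = 1.4 units/mL
Stage 1: 1.5 mL/hr × 4.9 hr = 7.35 mL → 7.35 mL × 1.4 units/mL = 10.29 units
Stage 2: 3 mL/hr × 3.5 hr = 10.5 mL → 10.5 mL × 1.4 units/mL = 14.7 units
Stage 3: 11 mL/hr × 6.6 hr = 72.6 mL → 72.6 mL × 1.4 units/mL = 101.64 units
Total = 10.29 + 14.7 + 101.64 = 126.63 units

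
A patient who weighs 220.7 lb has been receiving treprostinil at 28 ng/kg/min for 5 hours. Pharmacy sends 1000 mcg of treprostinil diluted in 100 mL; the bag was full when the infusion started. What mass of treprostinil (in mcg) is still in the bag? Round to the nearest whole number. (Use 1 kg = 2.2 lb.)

Weight = 220.7 lb ÷ 2.2 lb/kg = 100.3182 kg
Dose = 28 ng/kg/min × 100.3182 kg = 2808.909 ng/min
2808.909 ng/min × 60 min/hr = 168534.5 ng/hr
Concentration = 1000 mcg ÷ 100 mL = 10 mcg/mL = 10000 ng/mL
Rate = 168534.5 ng/hr ÷ 10000 ng/mL = 16.85345 mL/hr
Volume infused = 16.85345 mL/hr × 5 hr = 84.26727 mL
Volume remaining = 100 − 84.26727 = 15.73273 mL
Drug remaining = 15.73273 mL × 10000 ng/mL = 157327.3 ng = 157.3273 mcg

157 mcg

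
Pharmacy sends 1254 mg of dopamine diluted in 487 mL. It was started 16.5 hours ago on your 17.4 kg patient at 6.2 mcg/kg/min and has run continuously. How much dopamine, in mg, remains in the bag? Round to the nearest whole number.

1147 mg

Dose = 6.2 mcg/kg/min × 17.4 kg = 107.88 mcg/min
107.88 mcg/min × 60 min/hr = 6472.8 mcg/hr
Concentration = 1254 mg ÷ 487 mL = 2.574949 mg/mL = 2574.949 mcg/mL
Rate = 6472.8 mcg/hr ÷ 2574.949 mcg/mL = 2.513759 mL/hr
Volume infused = 2.513759 mL/hr × 16.5 hr = 41.47702 mL
Volume remaining = 487 − 41.47702 = 445.523 mL
Drug remaining = 445.523 mL × 2574.949 mcg/mL = 1147199 mcg = 1147.199 mg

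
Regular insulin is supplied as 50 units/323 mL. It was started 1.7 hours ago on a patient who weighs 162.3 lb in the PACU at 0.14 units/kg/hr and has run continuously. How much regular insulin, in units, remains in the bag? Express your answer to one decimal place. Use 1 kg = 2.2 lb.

Weight = 162.3 lb ÷ 2.2 lb/kg = 73.77273 kg
Dose = 0.14 units/kg/hr × 73.77273 kg = 10.32818 units/hr
Concentration = 50 units ÷ 323 mL = 0.1547988 units/mL
Rate = 10.32818 units/hr ÷ 0.1547988 units/mL = 66.72005 mL/hr
Volume infused = 66.72005 mL/hr × 1.7 hr = 113.4241 mL
Volume remaining = 323 − 113.4241 = 209.5759 mL
Drug remaining = 209.5759 mL × 0.1547988 units/mL = 32.44209 units

32.4 units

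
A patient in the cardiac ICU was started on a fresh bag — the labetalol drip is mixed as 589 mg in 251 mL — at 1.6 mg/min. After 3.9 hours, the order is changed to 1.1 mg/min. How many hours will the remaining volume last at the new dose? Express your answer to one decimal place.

3.3 hours

Initial rate:
1.6 mg/min × 60 min/hr = 96 mg/hr
Concentration = 589 mg ÷ 251 mL = 2.346614 mg/mL
Rate = 96 mg/hr ÷ 2.346614 mg/mL = 40.91002 mL/hr
Volume infused so far = 40.91002 mL/hr × 3.9 hr = 159.5491 mL
Volume remaining = 251 − 159.5491 = 91.45093 mL
New rate:
1.1 mg/min × 60 min/hr = 66 mg/hr
Rate = 66 mg/hr ÷ 2.346614 mg/mL = 28.12564 mL/hr
Time remaining = 91.45093 mL ÷ 28.12564 mL/hr = 3.251515 hr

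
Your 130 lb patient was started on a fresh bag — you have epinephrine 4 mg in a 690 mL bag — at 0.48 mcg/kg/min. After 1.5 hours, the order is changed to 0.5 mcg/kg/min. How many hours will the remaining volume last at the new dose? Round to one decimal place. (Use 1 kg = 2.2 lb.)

Initial rate:
Weight = 130 lb ÷ 2.2 lb/kg = 59.09091 kg
Dose = 0.48 mcg/kg/min × 59.09091 kg = 28.36364 mcg/min
28.36364 mcg/min × 60 min/hr = 1701.818 mcg/hr
Concentration = 4 mg ÷ 690 mL = 0.005797101 mg/mL = 5.797101 mcg/mL
Rate = 1701.818 mcg/hr ÷ 5.797101 mcg/mL = 293.5636 mL/hr
Volume infused so far = 293.5636 mL/hr × 1.5 hr = 440.3455 mL
Volume remaining = 690 − 440.3455 = 249.6545 mL
New rate:
Dose = 0.5 mcg/kg/min × 59.09091 kg = 29.54545 mcg/min
29.54545 mcg/min × 60 min/hr = 1772.727 mcg/hr
Rate = 1772.727 mcg/hr ÷ 5.797101 mcg/mL = 305.7955 mL/hr
Time remaining = 249.6545 mL ÷ 305.7955 mL/hr = 0.8164103 hr

0.8 hours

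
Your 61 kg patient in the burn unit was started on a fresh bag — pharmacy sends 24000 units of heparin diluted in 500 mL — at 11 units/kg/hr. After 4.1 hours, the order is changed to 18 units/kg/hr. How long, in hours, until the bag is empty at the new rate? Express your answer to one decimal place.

Initial rate:
Dose = 11 units/kg/hr × 61 kg = 671 units/hr
Concentration = 24000 units ÷ 500 mL = 48 units/mL
Rate = 671 units/hr ÷ 48 units/mL = 13.97917 mL/hr
Volume infused so far = 13.97917 mL/hr × 4.1 hr = 57.31458 mL
Volume remaining = 500 − 57.31458 = 442.6854 mL
New rate:
Dose = 18 units/kg/hr × 61 kg = 1098 units/hr
Rate = 1098 units/hr ÷ 48 units/mL = 22.875 mL/hr
Time remaining = 442.6854 mL ÷ 22.875 mL/hr = 19.35237 hr

19.4 hours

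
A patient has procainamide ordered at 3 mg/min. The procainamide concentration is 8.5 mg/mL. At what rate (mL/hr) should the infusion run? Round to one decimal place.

21.2 mL/hr

3 mg/min × 60 min/hr = 180 mg/hr
Rate = 180 mg/hr ÷ 8.5 mg/mL = 21.17647 mL/hr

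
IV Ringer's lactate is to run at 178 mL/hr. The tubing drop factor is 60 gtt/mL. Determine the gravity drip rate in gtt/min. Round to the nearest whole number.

178 mL/hr ÷ 60 min/hr = 2.966667 mL/min
2.966667 mL/min × 60 gtt/mL = 178 gtt/min

178 gtt/min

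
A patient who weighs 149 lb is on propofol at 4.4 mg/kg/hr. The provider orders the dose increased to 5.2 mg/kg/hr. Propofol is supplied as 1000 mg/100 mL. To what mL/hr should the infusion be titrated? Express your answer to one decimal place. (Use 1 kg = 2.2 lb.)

35.2 mL/hr

Weight = 149 lb ÷ 2.2 lb/kg = 67.72727 kg
Dose = 5.2 mg/kg/hr × 67.72727 kg = 352.1818 mg/hr
Concentration = 1000 mg ÷ 100 mL = 10 mg/mL
Rate = 352.1818 mg/hr ÷ 10 mg/mL = 35.21818 mL/hr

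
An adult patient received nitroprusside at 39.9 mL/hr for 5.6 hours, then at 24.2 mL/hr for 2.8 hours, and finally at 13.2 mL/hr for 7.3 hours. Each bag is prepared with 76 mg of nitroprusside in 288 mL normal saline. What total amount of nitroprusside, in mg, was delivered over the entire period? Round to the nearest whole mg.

102 mg

Concentration = 76 mg ÷ 288 mL = 0.2638889 mg/mL
Stage 1: 39.9 mL/hr × 5.6 hr = 223.44 mL → 223.44 mL × 0.2638889 mg/mL = 58.96333 mg
Stage 2: 24.2 mL/hr × 2.8 hr = 67.76 mL → 67.76 mL × 0.2638889 mg/mL = 17.88111 mg
Stage 3: 13.2 mL/hr × 7.3 hr = 96.36 mL → 96.36 mL × 0.2638889 mg/mL = 25.42833 mg
Total = 58.96333 + 17.88111 + 25.42833 = 102.2728 mg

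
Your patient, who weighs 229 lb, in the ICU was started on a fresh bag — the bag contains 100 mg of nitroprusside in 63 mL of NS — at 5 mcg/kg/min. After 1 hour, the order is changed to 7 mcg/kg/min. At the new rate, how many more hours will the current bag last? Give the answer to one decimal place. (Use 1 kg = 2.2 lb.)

Initial rate:
Weight = 229 lb ÷ 2.2 lb/kg = 104.0909 kg
Dose = 5 mcg/kg/min × 104.0909 kg = 520.4545 mcg/min
520.4545 mcg/min × 60 min/hr = 31227.27 mcg/hr
Concentration = 100 mg ÷ 63 mL = 1.587302 mg/mL = 1587.302 mcg/mL
Rate = 31227.27 mcg/hr ÷ 1587.302 mcg/mL = 19.67318 mL/hr
Volume infused so far = 19.67318 mL/hr × 1 hr = 19.67318 mL
Volume remaining = 63 − 19.67318 = 43.32682 mL
New rate:
Dose = 7 mcg/kg/min × 104.0909 kg = 728.6364 mcg/min
728.6364 mcg/min × 60 min/hr = 43718.18 mcg/hr
Rate = 43718.18 mcg/hr ÷ 1587.302 mcg/mL = 27.54245 mL/hr
Time remaining = 43.32682 mL ÷ 27.54245 mL/hr = 1.573092 hr

1.6 hours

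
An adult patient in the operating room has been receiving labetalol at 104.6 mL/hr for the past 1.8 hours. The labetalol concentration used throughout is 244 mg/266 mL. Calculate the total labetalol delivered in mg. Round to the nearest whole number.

173 mg

Concentration = 244 mg ÷ 266 mL = 0.9172932 mg/mL
Drug rate = 104.6 mL/hr × 0.9172932 mg/mL = 95.94887 mg/hr
Total = 95.94887 mg/hr × 1.8 hr = 172.708 mg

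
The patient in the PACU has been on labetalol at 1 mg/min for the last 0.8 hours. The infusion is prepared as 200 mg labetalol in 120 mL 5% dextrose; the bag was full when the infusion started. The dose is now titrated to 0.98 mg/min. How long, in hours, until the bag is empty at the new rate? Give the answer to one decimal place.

Initial rate:
1 mg/min × 60 min/hr = 60 mg/hr
Concentration = 200 mg ÷ 120 mL = 1.666667 mg/mL
Rate = 60 mg/hr ÷ 1.666667 mg/mL = 36 mL/hr
Volume infused so far = 36 mL/hr × 0.8 hr = 28.8 mL
Volume remaining = 120 − 28.8 = 91.2 mL
New rate:
0.98 mg/min × 60 min/hr = 58.8 mg/hr
Rate = 58.8 mg/hr ÷ 1.666667 mg/mL = 35.28 mL/hr
Time remaining = 91.2 mL ÷ 35.28 mL/hr = 2.585034 hr

2.6 hours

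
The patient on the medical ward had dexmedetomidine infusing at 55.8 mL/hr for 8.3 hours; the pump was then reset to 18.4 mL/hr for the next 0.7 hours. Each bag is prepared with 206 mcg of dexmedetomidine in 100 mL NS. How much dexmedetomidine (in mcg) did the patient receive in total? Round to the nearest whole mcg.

981 mcg

Concentration = 206 mcg ÷ 100 mL = 2.06 mcg/mL
Stage 1: 55.8 mL/hr × 8.3 hr = 463.14 mL → 463.14 mL × 2.06 mcg/mL = 954.0684 mcg
Stage 2: 18.4 mL/hr × 0.7 hr = 12.88 mL → 12.88 mL × 2.06 mcg/mL = 26.5328 mcg
Total = 954.0684 + 26.5328 = 980.6012 mcg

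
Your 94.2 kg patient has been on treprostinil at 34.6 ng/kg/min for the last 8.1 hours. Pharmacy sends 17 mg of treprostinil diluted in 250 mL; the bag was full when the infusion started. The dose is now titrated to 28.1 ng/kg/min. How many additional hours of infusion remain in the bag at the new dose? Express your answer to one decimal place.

Initial rate:
Dose = 34.6 ng/kg/min × 94.2 kg = 3259.32 ng/min
3259.32 ng/min × 60 min/hr = 195559.2 ng/hr
Concentration = 17 mg ÷ 250 mL = 0.068 mg/mL = 68000 ng/mL
Rate = 195559.2 ng/hr ÷ 68000 ng/mL = 2.875871 mL/hr
Volume infused so far = 2.875871 mL/hr × 8.1 hr = 23.29455 mL
Volume remaining = 250 − 23.29455 = 226.7054 mL
New rate:
Dose = 28.1 ng/kg/min × 94.2 kg = 2647.02 ng/min
2647.02 ng/min × 60 min/hr = 158821.2 ng/hr
Rate = 158821.2 ng/hr ÷ 68000 ng/mL = 2.335606 mL/hr
Time remaining = 226.7054 mL ÷ 2.335606 mL/hr = 97.06494 hr

97.1 hours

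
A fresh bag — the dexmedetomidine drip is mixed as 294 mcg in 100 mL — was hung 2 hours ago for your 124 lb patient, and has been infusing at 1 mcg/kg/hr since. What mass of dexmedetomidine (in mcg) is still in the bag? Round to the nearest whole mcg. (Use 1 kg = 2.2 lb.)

181 mcg

Weight = 124 lb ÷ 2.2 lb/kg = 56.36364 kg
Dose = 1 mcg/kg/hr × 56.36364 kg = 56.36364 mcg/hr
Concentration = 294 mcg ÷ 100 mL = 2.94 mcg/mL
Rate = 56.36364 mcg/hr ÷ 2.94 mcg/mL = 19.1713 mL/hr
Volume infused = 19.1713 mL/hr × 2 hr = 38.34261 mL
Volume remaining = 100 − 38.34261 = 61.65739 mL
Drug remaining = 61.65739 mL × 2.94 mcg/mL = 181.2727 mcg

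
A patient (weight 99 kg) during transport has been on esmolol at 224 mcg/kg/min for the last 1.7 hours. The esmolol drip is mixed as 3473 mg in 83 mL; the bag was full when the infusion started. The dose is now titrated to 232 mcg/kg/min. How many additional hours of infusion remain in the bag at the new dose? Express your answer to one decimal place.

0.9 hours

Initial rate:
Dose = 224 mcg/kg/min × 99 kg = 22176 mcg/min
22176 mcg/min × 60 min/hr = 1330560 mcg/hr
Concentration = 3473 mg ÷ 83 mL = 41.84337 mg/mL = 41843.37 mcg/mL
Rate = 1330560 mcg/hr ÷ 41843.37 mcg/mL = 31.79858 mL/hr
Volume infused so far = 31.79858 mL/hr × 1.7 hr = 54.05759 mL
Volume remaining = 83 − 54.05759 = 28.94241 mL
New rate:
Dose = 232 mcg/kg/min × 99 kg = 22968 mcg/min
22968 mcg/min × 60 min/hr = 1378080 mcg/hr
Rate = 1378080 mcg/hr ÷ 41843.37 mcg/mL = 32.93425 mL/hr
Time remaining = 28.94241 mL ÷ 32.93425 mL/hr = 0.8787937 hr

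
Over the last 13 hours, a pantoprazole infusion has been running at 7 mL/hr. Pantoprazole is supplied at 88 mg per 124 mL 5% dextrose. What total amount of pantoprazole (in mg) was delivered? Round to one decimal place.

Concentration = 88 mg ÷ 124 mL = 0.7096774 mg/mL
Drug rate = 7 mL/hr × 0.7096774 mg/mL = 4.967742 mg/hr
Total = 4.967742 mg/hr × 13 hr = 64.58065 mg

64.6 mg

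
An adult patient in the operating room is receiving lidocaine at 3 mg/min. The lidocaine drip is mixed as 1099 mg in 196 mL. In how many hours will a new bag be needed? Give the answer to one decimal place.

3 mg/min × 60 min/hr = 180 mg/hr
Concentration = 1099 mg ÷ 196 mL = 5.607143 mg/mL
Rate = 180 mg/hr ÷ 5.607143 mg/mL = 32.10191 mL/hr
Duration = 196 mL ÷ 32.10191 mL/hr = 6.105556 hr

6.1 hours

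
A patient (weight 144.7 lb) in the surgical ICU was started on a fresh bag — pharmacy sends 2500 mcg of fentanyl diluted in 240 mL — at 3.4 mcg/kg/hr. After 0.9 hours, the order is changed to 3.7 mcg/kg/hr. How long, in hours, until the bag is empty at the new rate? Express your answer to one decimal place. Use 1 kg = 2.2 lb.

9.4 hours

Initial rate:
Weight = 144.7 lb ÷ 2.2 lb/kg = 65.77273 kg
Dose = 3.4 mcg/kg/hr × 65.77273 kg = 223.6273 mcg/hr
Concentration = 2500 mcg ÷ 240 mL = 10.41667 mcg/mL
Rate = 223.6273 mcg/hr ÷ 10.41667 mcg/mL = 21.46822 mL/hr
Volume infused so far = 21.46822 mL/hr × 0.9 hr = 19.3214 mL
Volume remaining = 240 − 19.3214 = 220.6786 mL
New rate:
Dose = 3.7 mcg/kg/hr × 65.77273 kg = 243.3591 mcg/hr
Rate = 243.3591 mcg/hr ÷ 10.41667 mcg/mL = 23.36247 mL/hr
Time remaining = 220.6786 mL ÷ 23.36247 mL/hr = 9.445858 hr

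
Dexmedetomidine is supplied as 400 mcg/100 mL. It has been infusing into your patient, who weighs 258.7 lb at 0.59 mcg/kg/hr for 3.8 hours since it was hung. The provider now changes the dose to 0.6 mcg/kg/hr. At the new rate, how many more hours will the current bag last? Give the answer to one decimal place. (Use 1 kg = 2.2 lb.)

1.9 hours

Initial rate:
Weight = 258.7 lb ÷ 2.2 lb/kg = 117.5909 kg
Dose = 0.59 mcg/kg/hr × 117.5909 kg = 69.37864 mcg/hr
Concentration = 400 mcg ÷ 100 mL = 4 mcg/mL
Rate = 69.37864 mcg/hr ÷ 4 mcg/mL = 17.34466 mL/hr
Volume infused so far = 17.34466 mL/hr × 3.8 hr = 65.9097 mL
Volume remaining = 100 − 65.9097 = 34.0903 mL
New rate:
Dose = 0.6 mcg/kg/hr × 117.5909 kg = 70.55455 mcg/hr
Rate = 70.55455 mcg/hr ÷ 4 mcg/mL = 17.63864 mL/hr
Time remaining = 34.0903 mL ÷ 17.63864 mL/hr = 1.932706 hr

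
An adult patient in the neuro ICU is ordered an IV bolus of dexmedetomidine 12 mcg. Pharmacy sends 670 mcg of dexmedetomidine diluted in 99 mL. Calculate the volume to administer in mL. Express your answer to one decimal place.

1.8 mL

Concentration = 670 mcg ÷ 99 mL = 6.767677 mcg/mL
Volume = 12 mcg ÷ 6.767677 mcg/mL = 1.773134 mL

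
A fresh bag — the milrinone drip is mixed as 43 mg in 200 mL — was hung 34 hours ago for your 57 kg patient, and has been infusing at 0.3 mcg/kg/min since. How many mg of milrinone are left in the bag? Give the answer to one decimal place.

Dose = 0.3 mcg/kg/min × 57 kg = 17.1 mcg/min
17.1 mcg/min × 60 min/hr = 1026 mcg/hr
Concentration = 43 mg ÷ 200 mL = 0.215 mg/mL = 215 mcg/mL
Rate = 1026 mcg/hr ÷ 215 mcg/mL = 4.772093 mL/hr
Volume infused = 4.772093 mL/hr × 34 hr = 162.2512 mL
Volume remaining = 200 − 162.2512 = 37.74884 mL
Drug remaining = 37.74884 mL × 215 mcg/mL = 8116 mcg = 8.116 mg

8.1 mg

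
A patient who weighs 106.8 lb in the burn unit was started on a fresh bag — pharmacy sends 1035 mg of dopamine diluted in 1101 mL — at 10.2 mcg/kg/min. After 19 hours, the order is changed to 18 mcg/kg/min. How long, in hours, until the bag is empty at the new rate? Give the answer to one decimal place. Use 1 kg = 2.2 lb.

Initial rate:
Weight = 106.8 lb ÷ 2.2 lb/kg = 48.54545 kg
Dose = 10.2 mcg/kg/min × 48.54545 kg = 495.1636 mcg/min
495.1636 mcg/min × 60 min/hr = 29709.82 mcg/hr
Concentration = 1035 mg ÷ 1101 mL = 0.9400545 mg/mL = 940.0545 mcg/mL
Rate = 29709.82 mcg/hr ÷ 940.0545 mcg/mL = 31.60436 mL/hr
Volume infused so far = 31.60436 mL/hr × 19 hr = 600.4828 mL
Volume remaining = 1101 − 600.4828 = 500.5172 mL
New rate:
Dose = 18 mcg/kg/min × 48.54545 kg = 873.8182 mcg/min
873.8182 mcg/min × 60 min/hr = 52429.09 mcg/hr
Rate = 52429.09 mcg/hr ÷ 940.0545 mcg/mL = 55.7724 mL/hr
Time remaining = 500.5172 mL ÷ 55.7724 mL/hr = 8.974282 hr

9.0 hours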